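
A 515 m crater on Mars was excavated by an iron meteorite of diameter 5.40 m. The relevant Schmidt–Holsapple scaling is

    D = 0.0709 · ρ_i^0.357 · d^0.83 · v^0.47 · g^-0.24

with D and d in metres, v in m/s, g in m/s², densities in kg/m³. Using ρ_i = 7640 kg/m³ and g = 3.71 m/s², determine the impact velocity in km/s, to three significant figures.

Rearranging for v: v = [D / (0.0709 · 7640^0.357 · 5.4^0.83 · 3.71^-0.24)]^(1/0.47).
7640^0.357 = 24.34
5.4^0.83 = 4.054
3.71^-0.24 = 0.7300
Denominator = 0.0709 × 24.34 × 4.054 × 0.7300 = 5.107
D / 5.107 = 515 / 5.107 = 100.8
v = 100.8^(1/0.47) = 100.8^2.1277 = 18313 m/s

v ≈ 18.3 km/s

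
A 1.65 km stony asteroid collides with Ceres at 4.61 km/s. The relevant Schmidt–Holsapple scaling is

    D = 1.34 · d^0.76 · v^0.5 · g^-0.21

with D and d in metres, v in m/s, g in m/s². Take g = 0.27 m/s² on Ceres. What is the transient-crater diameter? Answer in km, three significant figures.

In SI units: d = 1650 m, v = 4610 m/s.
d^0.76 = 1650^0.76 = 278.8
v^0.5 = 4610^0.5 = 67.90
g^-0.21 = 0.27^-0.21 = 1.316
D = 1.34 × 278.8 × 67.90 × 1.316 = 33383 m
   = 33.38 km

D ≈ 33.4 km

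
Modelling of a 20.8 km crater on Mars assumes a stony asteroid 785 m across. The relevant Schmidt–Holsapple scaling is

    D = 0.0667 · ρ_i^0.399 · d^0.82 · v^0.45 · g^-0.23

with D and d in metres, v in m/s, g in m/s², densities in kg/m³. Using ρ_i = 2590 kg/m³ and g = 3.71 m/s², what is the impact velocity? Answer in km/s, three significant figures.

Rearranging for v: v = [D / (0.0667 · 2590^0.399 · 785^0.82 · 3.71^-0.23)]^(1/0.45).
D = 20800 m.
2590^0.399 = 23.01
785^0.82 = 236.5
3.71^-0.23 = 0.7397
Denominator = 0.0667 × 23.01 × 236.5 × 0.7397 = 268.5
D / 268.5 = 20800 / 268.5 = 77.47
v = 77.47^(1/0.45) = 77.47^2.2222 = 15777 m/s

v ≈ 15.8 km/s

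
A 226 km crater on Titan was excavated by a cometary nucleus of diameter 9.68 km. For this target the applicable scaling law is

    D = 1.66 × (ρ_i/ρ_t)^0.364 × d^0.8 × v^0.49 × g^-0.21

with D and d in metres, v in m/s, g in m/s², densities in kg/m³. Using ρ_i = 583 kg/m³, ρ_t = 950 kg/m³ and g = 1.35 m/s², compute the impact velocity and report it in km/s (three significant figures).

v ≈ 15.3 km/s

Rearranging for v: v = [D / (1.66 · (583/950)^0.364 · 9680^0.8 · 1.35^-0.21)]^(1/0.49).
D = 226000 m.
(583/950)^0.364 = 0.8372
9680^0.8 = 1544
1.35^-0.21 = 0.9389
Denominator = 1.66 × 0.8372 × 1544 × 0.9389 = 2015
D / 2015 = 226000 / 2015 = 112.2
v = 112.2^(1/0.49) = 112.2^2.0408 = 15262 m/s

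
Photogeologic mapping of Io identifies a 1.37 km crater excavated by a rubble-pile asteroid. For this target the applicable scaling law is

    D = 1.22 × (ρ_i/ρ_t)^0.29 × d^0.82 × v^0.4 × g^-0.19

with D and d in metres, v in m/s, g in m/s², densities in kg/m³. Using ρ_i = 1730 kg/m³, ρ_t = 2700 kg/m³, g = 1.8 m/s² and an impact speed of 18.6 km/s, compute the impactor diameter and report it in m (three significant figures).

Rearranging for d: d = [D / (1.22 · (1730/2700)^0.29 · 18600^0.4 · 1.8^-0.19)]^(1/0.82).
D = 1370 m.
(1730/2700)^0.29 = 0.8789
18600^0.4 = 51.03
1.8^-0.19 = 0.8943
Denominator = 1.22 × 0.8789 × 51.03 × 0.8943 = 48.93
D / 48.93 = 1370 / 48.93 = 28.00
d = 28.00^(1/0.82) = 28.00^1.2195 = 58.18 m

d ≈ 58.2 m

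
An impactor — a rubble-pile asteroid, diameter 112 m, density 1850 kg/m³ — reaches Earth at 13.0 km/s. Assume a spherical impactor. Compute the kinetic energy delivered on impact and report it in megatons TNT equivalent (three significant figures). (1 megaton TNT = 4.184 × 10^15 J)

v = 13000 m/s.
Mass m = (π/6) ρ d³ = (π/6) × 1850 × (112)³ = 1.361 × 10^9 kg
E = ½ m v² = 0.5 × 1.361 × 10^9 × (13000)² = 1.150 × 10^17 J
   = 1.150 × 10^17 / 4.184×10^15 = 27.49 Mt

E ≈ 27.5 Mt TNT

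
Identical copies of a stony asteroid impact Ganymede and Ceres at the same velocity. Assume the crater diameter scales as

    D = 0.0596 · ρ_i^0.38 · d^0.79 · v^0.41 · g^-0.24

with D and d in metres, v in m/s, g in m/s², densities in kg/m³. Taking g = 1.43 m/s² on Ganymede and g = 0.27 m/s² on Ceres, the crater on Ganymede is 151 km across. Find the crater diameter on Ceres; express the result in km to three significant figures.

All impactor-dependent factors cancel in the ratio, leaving D_Ceres/D_Ganymede = (g_Ceres/g_Ganymede)^-0.24.
(0.27/1.43)^-0.24 = 0.1888^-0.24 = 1.492
D_Ceres = 1.492 × 151 km = 225 km

D ≈ 225 km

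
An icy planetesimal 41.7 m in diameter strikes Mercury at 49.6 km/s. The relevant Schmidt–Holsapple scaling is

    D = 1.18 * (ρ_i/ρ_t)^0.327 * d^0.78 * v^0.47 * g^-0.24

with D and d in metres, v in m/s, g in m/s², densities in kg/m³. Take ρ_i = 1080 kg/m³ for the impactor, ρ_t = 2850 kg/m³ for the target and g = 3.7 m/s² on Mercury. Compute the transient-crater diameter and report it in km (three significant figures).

D ≈ 1.85 km

In SI units: v = 49600 m/s.
(ρ_i/ρ_t)^0.327 = (1080/2850)^0.327 = 0.7281
d^0.78 = 41.7^0.78 = 18.35
v^0.47 = 49600^0.47 = 161.0
g^-0.24 = 3.7^-0.24 = 0.7305
D = 1.18 × 0.7281 × 18.35 × 161.0 × 0.7305 = 1854 m
   = 1.854 km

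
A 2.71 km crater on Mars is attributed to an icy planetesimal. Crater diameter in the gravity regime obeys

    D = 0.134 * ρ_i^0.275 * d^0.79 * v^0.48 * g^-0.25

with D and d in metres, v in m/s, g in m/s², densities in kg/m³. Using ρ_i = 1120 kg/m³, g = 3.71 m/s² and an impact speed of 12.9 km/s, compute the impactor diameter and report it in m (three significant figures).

d ≈ 118 m

Rearranging for d: d = [D / (0.134 · 1120^0.275 · 12900^0.48 · 3.71^-0.25)]^(1/0.79).
D = 2710 m.
1120^0.275 = 6.895
12900^0.48 = 93.99
3.71^-0.25 = 0.7205
Denominator = 0.134 × 6.895 × 93.99 × 0.7205 = 62.57
D / 62.57 = 2710 / 62.57 = 43.31
d = 43.31^(1/0.79) = 43.31^1.2658 = 117.9 m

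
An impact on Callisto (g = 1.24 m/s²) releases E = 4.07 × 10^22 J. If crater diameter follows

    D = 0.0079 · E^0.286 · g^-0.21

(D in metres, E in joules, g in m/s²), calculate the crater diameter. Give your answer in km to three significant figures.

D ≈ 22.1 km

E^0.286 = (4.07 × 10^22)^0.286 = 2.926 × 10^6
g^-0.21 = 1.24^-0.21 = 0.9558
D = 0.0079 × 2.926 × 10^6 × 0.9558 = 22094 m
   = 22.09 km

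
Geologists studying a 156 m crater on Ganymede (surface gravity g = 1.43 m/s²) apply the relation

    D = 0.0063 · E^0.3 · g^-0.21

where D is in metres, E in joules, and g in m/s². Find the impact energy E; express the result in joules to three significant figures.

E ≈ 5.68 × 10^14 J

Rearranging: E = [D / (0.0063 · g^-0.21)]^(1/0.3).
g^-0.21 = 1.43^-0.21 = 0.9276
D / (0.0063 × 0.9276) = 156 / (5.844 × 10^-3) = 2.669 × 10^4
E = (2.669 × 10^4)^3.3333 = 5.680 × 10^14 J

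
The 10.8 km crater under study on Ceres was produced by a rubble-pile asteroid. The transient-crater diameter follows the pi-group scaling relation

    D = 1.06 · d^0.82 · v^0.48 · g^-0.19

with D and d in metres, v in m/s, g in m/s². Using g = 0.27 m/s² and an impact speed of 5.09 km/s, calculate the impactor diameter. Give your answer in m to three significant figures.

d ≈ 386 m

Rearranging for d: d = [D / (1.06 · 5090^0.48 · 0.27^-0.19)]^(1/0.82).
D = 10800 m.
5090^0.48 = 60.15
0.27^-0.19 = 1.282
Denominator = 1.06 × 60.15 × 1.282 = 81.74
D / 81.74 = 10800 / 81.74 = 132.1
d = 132.1^(1/0.82) = 132.1^1.2195 = 385.9 m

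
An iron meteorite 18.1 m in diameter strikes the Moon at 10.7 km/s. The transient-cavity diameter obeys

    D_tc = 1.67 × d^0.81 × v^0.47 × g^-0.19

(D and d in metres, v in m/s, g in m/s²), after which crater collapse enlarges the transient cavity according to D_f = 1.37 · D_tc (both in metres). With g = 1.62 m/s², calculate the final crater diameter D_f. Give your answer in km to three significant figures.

D_f ≈ 1.71 km

v = 10700 m/s.
d^0.81 = 18.1^0.81 = 10.44
v^0.47 = 10700^0.47 = 78.31
g^-0.19 = 1.62^-0.19 = 0.9124
D_tc = 1.67 × 10.44 × 78.31 × 0.9124 = 1246 m
D_f = 1.37 × 1246 = 1707 m
     = 1.707 km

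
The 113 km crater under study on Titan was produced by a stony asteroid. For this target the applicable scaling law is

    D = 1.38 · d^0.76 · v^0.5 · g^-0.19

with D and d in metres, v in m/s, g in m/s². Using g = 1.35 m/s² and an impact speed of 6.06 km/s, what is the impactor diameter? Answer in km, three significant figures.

d ≈ 10.2 km

Rearranging for d: d = [D / (1.38 · 6060^0.5 · 1.35^-0.19)]^(1/0.76).
D = 113000 m.
6060^0.5 = 77.85
1.35^-0.19 = 0.9446
Denominator = 1.38 × 77.85 × 0.9446 = 101.5
D / 101.5 = 113000 / 101.5 = 1113
d = 1113^(1/0.76) = 1113^1.3158 = 10199 m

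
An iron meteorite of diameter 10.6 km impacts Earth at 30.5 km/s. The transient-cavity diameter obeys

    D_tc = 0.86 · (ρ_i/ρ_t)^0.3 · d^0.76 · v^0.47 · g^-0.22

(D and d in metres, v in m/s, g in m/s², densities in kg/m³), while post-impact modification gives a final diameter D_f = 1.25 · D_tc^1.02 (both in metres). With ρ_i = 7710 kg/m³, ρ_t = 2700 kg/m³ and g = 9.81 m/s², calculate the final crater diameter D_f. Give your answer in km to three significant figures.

D_f ≈ 165 km

In SI: d = 10600 m, v = 30500 m/s.
(ρ_i/ρ_t)^0.3 = (7710/2700)^0.3 = 1.370
d^0.76 = 10600^0.76 = 1146
v^0.47 = 30500^0.47 = 128.1
g^-0.22 = 9.81^-0.22 = 0.6051
D_tc = 0.86 × 1.370 × 1146 × 128.1 × 0.6051 = 1.047 × 10^5 m
D_f = 1.25 × (1.047 × 10^5)^1.02 = 1.649 × 10^5 m
     = 164.9 km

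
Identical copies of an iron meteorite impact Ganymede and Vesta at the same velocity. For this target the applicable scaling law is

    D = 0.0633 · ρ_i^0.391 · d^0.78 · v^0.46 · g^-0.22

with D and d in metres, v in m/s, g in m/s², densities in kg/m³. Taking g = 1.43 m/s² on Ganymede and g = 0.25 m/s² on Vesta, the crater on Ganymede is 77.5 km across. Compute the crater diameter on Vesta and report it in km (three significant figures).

All impactor-dependent factors cancel in the ratio, leaving D_Vesta/D_Ganymede = (g_Vesta/g_Ganymede)^-0.22.
(0.25/1.43)^-0.22 = 0.1748^-0.22 = 1.468
D_Vesta = 1.468 × 77.5 km = 114 km

D ≈ 114 km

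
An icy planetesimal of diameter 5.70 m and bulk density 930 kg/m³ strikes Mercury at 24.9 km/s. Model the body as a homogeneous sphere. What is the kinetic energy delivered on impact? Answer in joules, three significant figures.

v = 24900 m/s.
Mass m = (π/6) ρ d³ = (π/6) × 930 × (5.7)³ = 9.018 × 10^4 kg
E = ½ m v² = 0.5 × 9.018 × 10^4 × (24900)² = 2.796 × 10^13 J

E ≈ 2.80 × 10^13 J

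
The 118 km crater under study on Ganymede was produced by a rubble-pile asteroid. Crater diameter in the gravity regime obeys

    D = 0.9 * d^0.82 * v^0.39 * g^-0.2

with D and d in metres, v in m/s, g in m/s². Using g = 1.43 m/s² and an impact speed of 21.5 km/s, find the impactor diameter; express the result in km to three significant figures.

Rearranging for d: d = [D / (0.9 · 21500^0.39 · 1.43^-0.2)]^(1/0.82).
D = 118000 m.
21500^0.39 = 48.94
1.43^-0.2 = 0.9310
Denominator = 0.9 × 48.94 × 0.9310 = 41.01
D / 41.01 = 118000 / 41.01 = 2877
d = 2877^(1/0.82) = 2877^1.2195 = 16526 m

d ≈ 16.5 km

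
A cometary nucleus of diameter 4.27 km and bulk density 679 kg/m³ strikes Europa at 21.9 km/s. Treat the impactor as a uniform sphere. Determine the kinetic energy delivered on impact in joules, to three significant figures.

d = 4270 m; v = 21900 m/s.
Mass m = (π/6) ρ d³ = (π/6) × 679 × (4270)³ = 2.768 × 10^13 kg
E = ½ m v² = 0.5 × 2.768 × 10^13 × (21900)² = 6.638 × 10^21 J

E ≈ 6.64 × 10^21 J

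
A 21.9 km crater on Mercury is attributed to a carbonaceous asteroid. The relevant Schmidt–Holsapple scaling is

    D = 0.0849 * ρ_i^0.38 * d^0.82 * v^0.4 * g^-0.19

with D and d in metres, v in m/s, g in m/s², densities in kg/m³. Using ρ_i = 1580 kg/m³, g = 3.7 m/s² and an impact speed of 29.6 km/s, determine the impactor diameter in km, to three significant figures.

Rearranging for d: d = [D / (0.0849 · 1580^0.38 · 29600^0.4 · 3.7^-0.19)]^(1/0.82).
D = 21900 m.
1580^0.38 = 16.42
29600^0.4 = 61.45
3.7^-0.19 = 0.7799
Denominator = 0.0849 × 16.42 × 61.45 × 0.7799 = 66.81
D / 66.81 = 21900 / 66.81 = 327.8
d = 327.8^(1/0.82) = 327.8^1.2195 = 1169 m

d ≈ 1.17 km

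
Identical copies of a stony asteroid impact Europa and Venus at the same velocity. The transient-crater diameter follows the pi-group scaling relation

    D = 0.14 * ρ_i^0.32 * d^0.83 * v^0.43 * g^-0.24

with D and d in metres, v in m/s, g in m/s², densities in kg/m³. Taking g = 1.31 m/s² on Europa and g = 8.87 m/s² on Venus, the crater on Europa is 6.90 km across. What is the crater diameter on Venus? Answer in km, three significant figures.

D ≈ 4.36 km

All impactor-dependent factors cancel in the ratio, leaving D_Venus/D_Europa = (g_Venus/g_Europa)^-0.24.
(8.87/1.31)^-0.24 = 6.771^-0.24 = 0.6319
D_Venus = 0.6319 × 6.90 km = 4.36 km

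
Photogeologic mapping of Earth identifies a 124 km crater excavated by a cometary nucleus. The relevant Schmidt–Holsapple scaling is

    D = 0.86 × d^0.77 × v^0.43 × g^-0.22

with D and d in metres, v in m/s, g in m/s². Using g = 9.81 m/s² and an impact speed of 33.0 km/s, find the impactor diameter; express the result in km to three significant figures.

Rearranging for d: d = [D / (0.86 · 33000^0.43 · 9.81^-0.22)]^(1/0.77).
D = 124000 m.
33000^0.43 = 87.69
9.81^-0.22 = 0.6051
Denominator = 0.86 × 87.69 × 0.6051 = 45.63
D / 45.63 = 124000 / 45.63 = 2718
d = 2718^(1/0.77) = 2718^1.2987 = 28844 m

d ≈ 28.8 km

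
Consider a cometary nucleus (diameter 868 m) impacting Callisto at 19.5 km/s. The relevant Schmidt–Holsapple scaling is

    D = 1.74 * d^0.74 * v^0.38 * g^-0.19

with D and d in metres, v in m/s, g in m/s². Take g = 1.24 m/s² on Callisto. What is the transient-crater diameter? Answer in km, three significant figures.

D ≈ 10.7 km

In SI units: v = 19500 m/s.
d^0.74 = 868^0.74 = 149.5
v^0.38 = 19500^0.38 = 42.68
g^-0.19 = 1.24^-0.19 = 0.9600
D = 1.74 × 149.5 × 42.68 × 0.9600 = 10658 m
   = 10.66 km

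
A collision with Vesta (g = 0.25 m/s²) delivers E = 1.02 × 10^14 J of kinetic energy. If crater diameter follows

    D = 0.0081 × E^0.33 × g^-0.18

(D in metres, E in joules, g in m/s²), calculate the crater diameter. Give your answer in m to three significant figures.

E^0.33 = (1.02 × 10^14)^0.33 = 4.196 × 10^4
g^-0.18 = 0.25^-0.18 = 1.283
D = 0.0081 × 4.196 × 10^4 × 1.283 = 436.1 m

D ≈ 436 m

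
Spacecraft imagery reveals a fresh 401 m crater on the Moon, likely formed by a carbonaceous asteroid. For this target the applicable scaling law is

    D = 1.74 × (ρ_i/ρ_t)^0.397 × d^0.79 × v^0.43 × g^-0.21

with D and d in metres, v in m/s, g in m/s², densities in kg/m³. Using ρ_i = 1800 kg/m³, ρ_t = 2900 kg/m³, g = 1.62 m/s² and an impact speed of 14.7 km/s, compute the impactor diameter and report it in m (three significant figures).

d ≈ 7.62 m

Rearranging for d: d = [D / (1.74 · (1800/2900)^0.397 · 14700^0.43 · 1.62^-0.21)]^(1/0.79).
(1800/2900)^0.397 = 0.8275
14700^0.43 = 61.94
1.62^-0.21 = 0.9037
Denominator = 1.74 × 0.8275 × 61.94 × 0.9037 = 80.60
D / 80.60 = 401 / 80.60 = 4.975
d = 4.975^(1/0.79) = 4.975^1.2658 = 7.621 m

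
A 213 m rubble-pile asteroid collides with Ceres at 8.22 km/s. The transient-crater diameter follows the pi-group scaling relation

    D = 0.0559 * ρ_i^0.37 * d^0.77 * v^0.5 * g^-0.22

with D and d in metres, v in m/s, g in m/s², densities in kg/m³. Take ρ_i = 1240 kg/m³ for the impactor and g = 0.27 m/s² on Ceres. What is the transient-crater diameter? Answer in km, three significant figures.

D ≈ 5.85 km

In SI units: v = 8220 m/s.
ρ_i^0.37 = 1240^0.37 = 13.95
d^0.77 = 213^0.77 = 62.07
v^0.5 = 8220^0.5 = 90.66
g^-0.22 = 0.27^-0.22 = 1.334
D = 0.0559 × 13.95 × 62.07 × 90.66 × 1.334 = 5854 m
   = 5.854 km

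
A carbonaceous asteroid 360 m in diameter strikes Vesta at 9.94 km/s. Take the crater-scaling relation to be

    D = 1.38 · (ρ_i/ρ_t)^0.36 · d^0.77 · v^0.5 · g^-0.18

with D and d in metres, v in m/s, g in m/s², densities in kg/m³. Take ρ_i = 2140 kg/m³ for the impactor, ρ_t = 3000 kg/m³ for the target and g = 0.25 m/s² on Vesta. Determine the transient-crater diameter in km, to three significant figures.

In SI units: v = 9940 m/s.
(ρ_i/ρ_t)^0.36 = (2140/3000)^0.36 = 0.8855
d^0.77 = 360^0.77 = 92.97
v^0.5 = 9940^0.5 = 99.70
g^-0.18 = 0.25^-0.18 = 1.283
D = 1.38 × 0.8855 × 92.97 × 99.70 × 1.283 = 14532 m
   = 14.53 km

D ≈ 14.5 km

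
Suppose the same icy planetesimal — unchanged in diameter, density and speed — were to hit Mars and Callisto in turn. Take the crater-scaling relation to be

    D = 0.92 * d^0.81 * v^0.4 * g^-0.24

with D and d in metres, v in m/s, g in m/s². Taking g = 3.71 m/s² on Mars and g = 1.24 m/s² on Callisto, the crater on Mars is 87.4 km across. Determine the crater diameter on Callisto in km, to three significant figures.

D ≈ 114 km

All impactor-dependent factors cancel in the ratio, leaving D_Callisto/D_Mars = (g_Callisto/g_Mars)^-0.24.
(1.24/3.71)^-0.24 = 0.3342^-0.24 = 1.301
D_Callisto = 1.301 × 87.4 km = 114 km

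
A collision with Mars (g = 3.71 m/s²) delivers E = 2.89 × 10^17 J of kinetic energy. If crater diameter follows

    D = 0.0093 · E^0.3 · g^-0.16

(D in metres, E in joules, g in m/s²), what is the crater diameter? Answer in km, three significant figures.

D ≈ 1.31 km

E^0.3 = (2.89 × 10^17)^0.3 = 1.731 × 10^5
g^-0.16 = 3.71^-0.16 = 0.8108
D = 0.0093 × 1.731 × 10^5 × 0.8108 = 1305 m
   = 1.305 km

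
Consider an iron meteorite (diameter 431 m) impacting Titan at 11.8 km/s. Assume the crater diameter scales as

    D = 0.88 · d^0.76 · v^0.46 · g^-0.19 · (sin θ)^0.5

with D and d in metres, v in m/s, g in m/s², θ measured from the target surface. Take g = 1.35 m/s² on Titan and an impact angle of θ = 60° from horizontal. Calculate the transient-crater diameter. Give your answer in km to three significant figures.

D ≈ 5.80 km

In SI units: v = 11800 m/s.
d^0.76 = 431^0.76 = 100.5
v^0.46 = 11800^0.46 = 74.66
g^-0.19 = 1.35^-0.19 = 0.9446
(sin 60°)^0.5 = 0.8660^0.5 = 0.9306
D = 0.88 × 100.5 × 74.66 × 0.9446 × 0.9306 = 5804 m
   = 5.804 km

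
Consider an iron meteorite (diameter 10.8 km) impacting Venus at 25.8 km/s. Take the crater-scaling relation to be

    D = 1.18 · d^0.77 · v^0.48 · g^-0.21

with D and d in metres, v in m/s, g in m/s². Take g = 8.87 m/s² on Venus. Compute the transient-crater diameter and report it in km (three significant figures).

In SI units: d = 10800 m, v = 25800 m/s.
d^0.77 = 10800^0.77 = 1276
v^0.48 = 25800^0.48 = 131.1
g^-0.21 = 8.87^-0.21 = 0.6323
D = 1.18 × 1276 × 131.1 × 0.6323 = 1.248 × 10^5 m
   = 124.8 km

D ≈ 125 km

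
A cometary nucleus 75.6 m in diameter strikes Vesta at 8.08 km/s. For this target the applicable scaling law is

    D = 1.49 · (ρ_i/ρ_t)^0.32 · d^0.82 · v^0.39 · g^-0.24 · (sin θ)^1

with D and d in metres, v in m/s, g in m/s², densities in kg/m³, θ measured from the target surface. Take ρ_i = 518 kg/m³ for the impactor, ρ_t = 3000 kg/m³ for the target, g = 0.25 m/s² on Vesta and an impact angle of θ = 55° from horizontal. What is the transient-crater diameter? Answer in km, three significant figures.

In SI units: v = 8080 m/s.
(ρ_i/ρ_t)^0.32 = (518/3000)^0.32 = 0.5700
d^0.82 = 75.6^0.82 = 34.70
v^0.39 = 8080^0.39 = 33.41
g^-0.24 = 0.25^-0.24 = 1.395
(sin 55°)^1 = 0.8192^1 = 0.8192
D = 1.49 × 0.5700 × 34.70 × 33.41 × 1.395 × 0.8192 = 1125 m
   = 1.125 km

D ≈ 1.13 km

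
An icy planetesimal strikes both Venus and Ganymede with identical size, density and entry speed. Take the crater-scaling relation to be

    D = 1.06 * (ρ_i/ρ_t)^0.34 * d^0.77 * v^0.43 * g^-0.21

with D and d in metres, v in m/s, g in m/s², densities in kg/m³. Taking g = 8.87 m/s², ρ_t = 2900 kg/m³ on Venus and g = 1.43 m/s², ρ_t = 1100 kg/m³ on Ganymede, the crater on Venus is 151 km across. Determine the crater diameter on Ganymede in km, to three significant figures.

The impactor-only factors (d, v, ρ_i) cancel in the ratio, leaving D_Ganymede/D_Venus = (g_Ganymede/g_Venus)^-0.21 · (ρ_t,Venus/ρ_t,Ganymede)^0.34.
(1.43/8.87)^-0.21 = 0.1612^-0.21 = 1.467
(2900/1100)^0.34 = 2.636^0.34 = 1.390
Ratio = 1.467 × 1.390 = 2.039
D_Ganymede = 2.039 × 151 km = 308 km

D ≈ 308 km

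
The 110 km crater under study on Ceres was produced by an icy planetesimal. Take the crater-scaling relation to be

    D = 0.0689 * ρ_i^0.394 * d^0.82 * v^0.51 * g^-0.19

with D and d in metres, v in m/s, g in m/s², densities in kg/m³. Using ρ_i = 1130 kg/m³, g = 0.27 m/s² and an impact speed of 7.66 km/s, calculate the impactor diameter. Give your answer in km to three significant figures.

d ≈ 3.55 km

Rearranging for d: d = [D / (0.0689 · 1130^0.394 · 7660^0.51 · 0.27^-0.19)]^(1/0.82).
D = 110000 m.
1130^0.394 = 15.96
7660^0.51 = 95.71
0.27^-0.19 = 1.282
Denominator = 0.0689 × 15.96 × 95.71 × 1.282 = 134.9
D / 134.9 = 110000 / 134.9 = 815.4
d = 815.4^(1/0.82) = 815.4^1.2195 = 3552 m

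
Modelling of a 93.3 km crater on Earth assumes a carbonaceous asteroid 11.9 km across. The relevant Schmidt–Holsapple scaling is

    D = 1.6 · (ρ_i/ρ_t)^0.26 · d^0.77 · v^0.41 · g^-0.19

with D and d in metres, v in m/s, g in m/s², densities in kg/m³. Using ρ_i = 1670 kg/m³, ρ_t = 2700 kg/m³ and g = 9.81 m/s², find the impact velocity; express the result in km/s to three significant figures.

v ≈ 36.4 km/s

Rearranging for v: v = [D / (1.6 · (1670/2700)^0.26 · 11900^0.77 · 9.81^-0.19)]^(1/0.41).
D = 93300 m.
(1670/2700)^0.26 = 0.8826
11900^0.77 = 1375
9.81^-0.19 = 0.6480
Denominator = 1.6 × 0.8826 × 1375 × 0.6480 = 1258
D / 1258 = 93300 / 1258 = 74.17
v = 74.17^(1/0.41) = 74.17^2.439 = 36432 m/s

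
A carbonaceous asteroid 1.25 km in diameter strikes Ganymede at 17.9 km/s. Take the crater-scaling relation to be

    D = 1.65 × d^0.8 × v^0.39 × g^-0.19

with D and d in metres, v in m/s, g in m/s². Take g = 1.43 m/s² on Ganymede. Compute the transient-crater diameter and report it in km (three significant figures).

In SI units: d = 1250 m, v = 17900 m/s.
d^0.8 = 1250^0.8 = 300.3
v^0.39 = 17900^0.39 = 45.56
g^-0.19 = 1.43^-0.19 = 0.9343
D = 1.65 × 300.3 × 45.56 × 0.9343 = 21092 m
   = 21.09 km

D ≈ 21.1 km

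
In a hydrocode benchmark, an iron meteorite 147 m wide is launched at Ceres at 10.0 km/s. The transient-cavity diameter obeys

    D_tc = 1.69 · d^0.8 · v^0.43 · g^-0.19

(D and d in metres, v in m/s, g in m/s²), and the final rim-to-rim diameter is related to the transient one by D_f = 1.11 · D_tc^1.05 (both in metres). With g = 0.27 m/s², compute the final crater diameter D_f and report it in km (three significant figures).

v = 10000 m/s.
d^0.8 = 147^0.8 = 54.18
v^0.43 = 10000^0.43 = 52.48
g^-0.19 = 0.27^-0.19 = 1.282
D_tc = 1.69 × 54.18 × 52.48 × 1.282 = 6160 m
D_f = 1.11 × (6160)^1.05 = 10577 m
     = 10.58 km

D_f ≈ 10.6 km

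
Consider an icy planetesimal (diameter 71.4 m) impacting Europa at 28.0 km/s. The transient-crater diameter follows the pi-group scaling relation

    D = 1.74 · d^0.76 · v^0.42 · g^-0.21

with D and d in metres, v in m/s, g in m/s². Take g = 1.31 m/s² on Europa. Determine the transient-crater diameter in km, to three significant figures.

In SI units: v = 28000 m/s.
d^0.76 = 71.4^0.76 = 25.63
v^0.42 = 28000^0.42 = 73.76
g^-0.21 = 1.31^-0.21 = 0.9449
D = 1.74 × 25.63 × 73.76 × 0.9449 = 3108 m
   = 3.108 km

D ≈ 3.11 km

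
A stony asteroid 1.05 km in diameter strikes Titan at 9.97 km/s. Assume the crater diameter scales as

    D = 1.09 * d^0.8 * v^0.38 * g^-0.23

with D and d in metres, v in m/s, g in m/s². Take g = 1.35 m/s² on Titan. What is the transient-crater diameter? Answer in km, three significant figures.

D ≈ 8.79 km

In SI units: d = 1050 m, v = 9970 m/s.
d^0.8 = 1050^0.8 = 261.2
v^0.38 = 9970^0.38 = 33.08
g^-0.23 = 1.35^-0.23 = 0.9333
D = 1.09 × 261.2 × 33.08 × 0.9333 = 8790 m
   = 8.790 km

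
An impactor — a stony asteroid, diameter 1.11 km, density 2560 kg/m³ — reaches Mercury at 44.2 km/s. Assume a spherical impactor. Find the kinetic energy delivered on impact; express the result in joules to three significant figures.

E ≈ 1.79 × 10^21 J

d = 1110 m; v = 44200 m/s.
Mass m = (π/6) ρ d³ = (π/6) × 2560 × (1110)³ = 1.833 × 10^12 kg
E = ½ m v² = 0.5 × 1.833 × 10^12 × (44200)² = 1.791 × 10^21 J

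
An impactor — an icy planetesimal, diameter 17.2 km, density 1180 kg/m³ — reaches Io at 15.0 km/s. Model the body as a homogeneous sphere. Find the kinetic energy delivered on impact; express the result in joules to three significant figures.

d = 17200 m; v = 15000 m/s.
Mass m = (π/6) ρ d³ = (π/6) × 1180 × (17200)³ = 3.144 × 10^15 kg
E = ½ m v² = 0.5 × 3.144 × 10^15 × (15000)² = 3.537 × 10^23 J

E ≈ 3.54 × 10^23 J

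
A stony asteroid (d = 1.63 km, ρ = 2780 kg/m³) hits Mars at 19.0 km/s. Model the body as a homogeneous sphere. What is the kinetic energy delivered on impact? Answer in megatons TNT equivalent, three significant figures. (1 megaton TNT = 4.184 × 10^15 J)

E ≈ 2.72 × 10^5 Mt TNT

d = 1630 m; v = 19000 m/s.
Mass m = (π/6) ρ d³ = (π/6) × 2780 × (1630)³ = 6.304 × 10^12 kg
E = ½ m v² = 0.5 × 6.304 × 10^12 × (19000)² = 1.138 × 10^21 J
   = 1.138 × 10^21 / 4.184×10^15 = 2.720 × 10^5 Mt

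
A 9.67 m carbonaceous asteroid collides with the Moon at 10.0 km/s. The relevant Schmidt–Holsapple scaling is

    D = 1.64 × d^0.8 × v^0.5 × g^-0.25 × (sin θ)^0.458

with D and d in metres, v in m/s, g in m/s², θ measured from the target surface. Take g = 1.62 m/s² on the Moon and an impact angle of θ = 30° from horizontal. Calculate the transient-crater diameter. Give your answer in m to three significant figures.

D ≈ 650 m

In SI units: v = 10000 m/s.
d^0.8 = 9.67^0.8 = 6.142
v^0.5 = 10000^0.5 = 100.0
g^-0.25 = 1.62^-0.25 = 0.8864
(sin 30°)^0.458 = 0.5000^0.458 = 0.7280
D = 1.64 × 6.142 × 100.0 × 0.8864 × 0.7280 = 650.0 m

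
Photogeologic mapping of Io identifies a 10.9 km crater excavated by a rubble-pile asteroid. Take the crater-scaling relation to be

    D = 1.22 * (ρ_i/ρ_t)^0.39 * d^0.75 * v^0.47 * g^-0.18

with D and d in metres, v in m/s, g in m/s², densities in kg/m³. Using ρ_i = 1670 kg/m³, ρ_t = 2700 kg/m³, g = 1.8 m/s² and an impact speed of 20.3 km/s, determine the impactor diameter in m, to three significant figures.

Rearranging for d: d = [D / (1.22 · (1670/2700)^0.39 · 20300^0.47 · 1.8^-0.18)]^(1/0.75).
D = 10900 m.
(1670/2700)^0.39 = 0.8291
20300^0.47 = 105.8
1.8^-0.18 = 0.8996
Denominator = 1.22 × 0.8291 × 105.8 × 0.8996 = 96.27
D / 96.27 = 10900 / 96.27 = 113.2
d = 113.2^(1/0.75) = 113.2^1.3333 = 547.5 m

d ≈ 548 m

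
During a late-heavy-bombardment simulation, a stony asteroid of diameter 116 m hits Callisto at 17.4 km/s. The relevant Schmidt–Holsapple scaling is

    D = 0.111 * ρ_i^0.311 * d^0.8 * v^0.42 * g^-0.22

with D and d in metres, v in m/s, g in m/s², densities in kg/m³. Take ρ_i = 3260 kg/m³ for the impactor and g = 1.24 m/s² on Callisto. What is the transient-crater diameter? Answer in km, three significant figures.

In SI units: v = 17400 m/s.
ρ_i^0.311 = 3260^0.311 = 12.38
d^0.8 = 116^0.8 = 44.83
v^0.42 = 17400^0.42 = 60.40
g^-0.22 = 1.24^-0.22 = 0.9538
D = 0.111 × 12.38 × 44.83 × 60.40 × 0.9538 = 3549 m
   = 3.549 km

D ≈ 3.55 km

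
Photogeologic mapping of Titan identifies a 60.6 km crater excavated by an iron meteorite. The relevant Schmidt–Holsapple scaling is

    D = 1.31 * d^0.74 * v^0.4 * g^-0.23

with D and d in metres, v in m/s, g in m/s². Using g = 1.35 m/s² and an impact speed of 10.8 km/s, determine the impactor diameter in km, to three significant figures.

Rearranging for d: d = [D / (1.31 · 10800^0.4 · 1.35^-0.23)]^(1/0.74).
D = 60600 m.
10800^0.4 = 41.06
1.35^-0.23 = 0.9333
Denominator = 1.31 × 41.06 × 0.9333 = 50.20
D / 50.20 = 60600 / 50.20 = 1207
d = 1207^(1/0.74) = 1207^1.3514 = 14609 m

d ≈ 14.6 km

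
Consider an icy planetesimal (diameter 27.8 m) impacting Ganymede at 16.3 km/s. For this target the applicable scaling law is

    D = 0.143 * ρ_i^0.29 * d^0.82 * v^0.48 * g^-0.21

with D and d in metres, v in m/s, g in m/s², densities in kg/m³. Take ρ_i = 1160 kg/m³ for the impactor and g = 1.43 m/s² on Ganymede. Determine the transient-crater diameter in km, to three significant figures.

In SI units: v = 16300 m/s.
ρ_i^0.29 = 1160^0.29 = 7.739
d^0.82 = 27.8^0.82 = 15.28
v^0.48 = 16300^0.48 = 105.2
g^-0.21 = 1.43^-0.21 = 0.9276
D = 0.143 × 7.739 × 15.28 × 105.2 × 0.9276 = 1650 m
   = 1.650 km

D ≈ 1.65 km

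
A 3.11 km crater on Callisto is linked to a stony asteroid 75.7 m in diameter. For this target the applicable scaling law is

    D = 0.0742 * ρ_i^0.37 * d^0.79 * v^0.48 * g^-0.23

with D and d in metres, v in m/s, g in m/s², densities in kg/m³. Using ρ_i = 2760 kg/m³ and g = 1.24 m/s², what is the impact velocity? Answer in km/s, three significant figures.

v ≈ 8.50 km/s

Rearranging for v: v = [D / (0.0742 · 2760^0.37 · 75.7^0.79 · 1.24^-0.23)]^(1/0.48).
D = 3110 m.
2760^0.37 = 18.76
75.7^0.79 = 30.51
1.24^-0.23 = 0.9517
Denominator = 0.0742 × 18.76 × 30.51 × 0.9517 = 40.42
D / 40.42 = 3110 / 40.42 = 76.94
v = 76.94^(1/0.48) = 76.94^2.0833 = 8500 m/s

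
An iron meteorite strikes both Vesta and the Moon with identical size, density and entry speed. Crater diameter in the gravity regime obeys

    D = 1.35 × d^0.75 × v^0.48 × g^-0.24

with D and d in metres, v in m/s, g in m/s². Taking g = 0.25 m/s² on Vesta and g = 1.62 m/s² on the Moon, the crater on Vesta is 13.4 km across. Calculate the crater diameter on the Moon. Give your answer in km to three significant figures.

All impactor-dependent factors cancel in the ratio, leaving D_Moon/D_Vesta = (g_Moon/g_Vesta)^-0.24.
(1.62/0.25)^-0.24 = 6.480^-0.24 = 0.6386
D_Moon = 0.6386 × 13.4 km = 8.56 km

D ≈ 8.56 km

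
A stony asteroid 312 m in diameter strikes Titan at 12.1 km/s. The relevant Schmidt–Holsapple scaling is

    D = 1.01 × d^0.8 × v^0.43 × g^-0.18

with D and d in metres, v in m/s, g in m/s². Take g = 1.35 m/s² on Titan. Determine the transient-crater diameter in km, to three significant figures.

In SI units: v = 12100 m/s.
d^0.8 = 312^0.8 = 98.93
v^0.43 = 12100^0.43 = 56.96
g^-0.18 = 1.35^-0.18 = 0.9474
D = 1.01 × 98.93 × 56.96 × 0.9474 = 5392 m
   = 5.392 km

D ≈ 5.39 km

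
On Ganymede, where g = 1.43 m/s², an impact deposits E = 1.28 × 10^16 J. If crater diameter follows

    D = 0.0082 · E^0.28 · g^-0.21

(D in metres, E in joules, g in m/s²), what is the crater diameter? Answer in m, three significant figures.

D ≈ 246 m

E^0.28 = (1.28 × 10^16)^0.28 = 3.236 × 10^4
g^-0.21 = 1.43^-0.21 = 0.9276
D = 0.0082 × 3.236 × 10^4 × 0.9276 = 246.1 m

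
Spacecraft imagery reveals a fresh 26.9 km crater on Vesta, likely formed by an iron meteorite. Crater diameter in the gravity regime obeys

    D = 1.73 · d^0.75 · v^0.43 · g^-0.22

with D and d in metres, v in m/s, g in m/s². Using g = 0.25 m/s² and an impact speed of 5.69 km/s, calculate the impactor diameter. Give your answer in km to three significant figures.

Rearranging for d: d = [D / (1.73 · 5690^0.43 · 0.25^-0.22)]^(1/0.75).
D = 26900 m.
5690^0.43 = 41.18
0.25^-0.22 = 1.357
Denominator = 1.73 × 41.18 × 1.357 = 96.67
D / 96.67 = 26900 / 96.67 = 278.3
d = 278.3^(1/0.75) = 278.3^1.3333 = 1817 m

d ≈ 1.82 km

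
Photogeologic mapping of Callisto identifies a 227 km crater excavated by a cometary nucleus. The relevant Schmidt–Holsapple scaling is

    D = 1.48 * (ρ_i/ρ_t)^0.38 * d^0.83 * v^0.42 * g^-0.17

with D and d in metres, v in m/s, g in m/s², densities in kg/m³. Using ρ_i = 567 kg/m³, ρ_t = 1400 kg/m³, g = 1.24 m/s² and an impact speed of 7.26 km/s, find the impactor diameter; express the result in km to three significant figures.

Rearranging for d: d = [D / (1.48 · (567/1400)^0.38 · 7260^0.42 · 1.24^-0.17)]^(1/0.83).
D = 227000 m.
(567/1400)^0.38 = 0.7093
7260^0.42 = 41.84
1.24^-0.17 = 0.9641
Denominator = 1.48 × 0.7093 × 41.84 × 0.9641 = 42.35
D / 42.35 = 227000 / 42.35 = 5360
d = 5360^(1/0.83) = 5360^1.2048 = 31110 m

d ≈ 31.1 km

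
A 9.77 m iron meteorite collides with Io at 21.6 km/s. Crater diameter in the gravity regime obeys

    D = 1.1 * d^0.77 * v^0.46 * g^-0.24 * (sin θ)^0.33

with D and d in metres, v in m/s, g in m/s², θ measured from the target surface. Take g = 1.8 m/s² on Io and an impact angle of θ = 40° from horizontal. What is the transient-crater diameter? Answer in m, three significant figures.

In SI units: v = 21600 m/s.
d^0.77 = 9.77^0.77 = 5.784
v^0.46 = 21600^0.46 = 98.59
g^-0.24 = 1.8^-0.24 = 0.8684
(sin 40°)^0.33 = 0.6428^0.33 = 0.8643
D = 1.1 × 5.784 × 98.59 × 0.8684 × 0.8643 = 470.8 m

D ≈ 471 m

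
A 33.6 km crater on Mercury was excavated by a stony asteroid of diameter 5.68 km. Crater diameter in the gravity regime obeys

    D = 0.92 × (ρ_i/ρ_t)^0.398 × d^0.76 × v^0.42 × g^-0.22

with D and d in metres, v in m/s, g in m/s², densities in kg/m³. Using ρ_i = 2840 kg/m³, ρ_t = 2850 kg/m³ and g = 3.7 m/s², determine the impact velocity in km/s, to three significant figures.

v ≈ 23.4 km/s

Rearranging for v: v = [D / (0.92 · (2840/2850)^0.398 · 5680^0.76 · 3.7^-0.22)]^(1/0.42).
D = 33600 m.
(2840/2850)^0.398 = 0.9986
5680^0.76 = 713.4
3.7^-0.22 = 0.7499
Denominator = 0.92 × 0.9986 × 713.4 × 0.7499 = 491.5
D / 491.5 = 33600 / 491.5 = 68.36
v = 68.36^(1/0.42) = 68.36^2.381 = 23370 m/s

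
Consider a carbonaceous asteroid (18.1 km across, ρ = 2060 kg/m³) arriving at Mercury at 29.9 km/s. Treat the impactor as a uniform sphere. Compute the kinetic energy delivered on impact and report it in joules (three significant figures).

E ≈ 2.86 × 10^24 J

d = 18100 m; v = 29900 m/s.
Mass m = (π/6) ρ d³ = (π/6) × 2060 × (18100)³ = 6.396 × 10^15 kg
E = ½ m v² = 0.5 × 6.396 × 10^15 × (29900)² = 2.859 × 10^24 J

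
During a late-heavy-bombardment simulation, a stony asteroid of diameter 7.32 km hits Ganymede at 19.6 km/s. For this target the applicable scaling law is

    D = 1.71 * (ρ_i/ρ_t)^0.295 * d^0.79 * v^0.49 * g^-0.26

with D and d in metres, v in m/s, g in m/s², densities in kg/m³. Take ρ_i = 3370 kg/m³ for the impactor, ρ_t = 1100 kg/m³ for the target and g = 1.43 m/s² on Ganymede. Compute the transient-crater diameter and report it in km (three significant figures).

D ≈ 311 km

In SI units: d = 7320 m, v = 19600 m/s.
(ρ_i/ρ_t)^0.295 = (3370/1100)^0.295 = 1.391
d^0.79 = 7320^0.79 = 1130
v^0.49 = 19600^0.49 = 126.8
g^-0.26 = 1.43^-0.26 = 0.9112
D = 1.71 × 1.391 × 1130 × 126.8 × 0.9112 = 3.106 × 10^5 m
   = 310.6 km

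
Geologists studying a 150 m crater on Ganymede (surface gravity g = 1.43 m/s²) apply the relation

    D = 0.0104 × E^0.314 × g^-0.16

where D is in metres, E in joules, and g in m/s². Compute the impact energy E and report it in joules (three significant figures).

Rearranging: E = [D / (0.0104 · g^-0.16)]^(1/0.314).
g^-0.16 = 1.43^-0.16 = 0.9444
D / (0.0104 × 0.9444) = 150 / (9.822 × 10^-3) = 1.527 × 10^4
E = (1.527 × 10^4)^3.1847 = 2.110 × 10^13 J

E ≈ 2.11 × 10^13 J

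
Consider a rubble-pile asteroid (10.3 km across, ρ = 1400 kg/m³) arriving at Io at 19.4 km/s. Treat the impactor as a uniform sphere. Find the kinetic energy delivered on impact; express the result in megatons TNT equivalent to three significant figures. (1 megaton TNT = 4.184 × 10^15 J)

E ≈ 3.60 × 10^7 Mt TNT

d = 10300 m; v = 19400 m/s.
Mass m = (π/6) ρ d³ = (π/6) × 1400 × (10300)³ = 8.010 × 10^14 kg
E = ½ m v² = 0.5 × 8.010 × 10^14 × (19400)² = 1.507 × 10^23 J
   = 1.507 × 10^23 / 4.184×10^15 = 3.602 × 10^7 Mt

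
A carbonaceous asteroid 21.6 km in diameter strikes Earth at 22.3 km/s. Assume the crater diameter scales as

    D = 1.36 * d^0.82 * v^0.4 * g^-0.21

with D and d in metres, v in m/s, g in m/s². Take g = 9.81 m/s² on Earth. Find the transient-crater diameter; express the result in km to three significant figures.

In SI units: d = 21600 m, v = 22300 m/s.
d^0.82 = 21600^0.82 = 3583
v^0.4 = 22300^0.4 = 54.87
g^-0.21 = 9.81^-0.21 = 0.6191
D = 1.36 × 3583 × 54.87 × 0.6191 = 1.655 × 10^5 m
   = 165.5 km

D ≈ 166 km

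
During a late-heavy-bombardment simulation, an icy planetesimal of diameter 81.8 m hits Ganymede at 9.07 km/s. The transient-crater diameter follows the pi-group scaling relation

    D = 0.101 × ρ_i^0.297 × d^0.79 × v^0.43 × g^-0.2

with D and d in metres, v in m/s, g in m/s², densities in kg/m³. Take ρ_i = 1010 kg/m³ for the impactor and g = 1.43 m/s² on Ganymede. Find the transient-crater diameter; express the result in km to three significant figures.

In SI units: v = 9070 m/s.
ρ_i^0.297 = 1010^0.297 = 7.803
d^0.79 = 81.8^0.79 = 32.44
v^0.43 = 9070^0.43 = 50.32
g^-0.2 = 1.43^-0.2 = 0.9310
D = 0.101 × 7.803 × 32.44 × 50.32 × 0.9310 = 1198 m
   = 1.198 km

D ≈ 1.20 km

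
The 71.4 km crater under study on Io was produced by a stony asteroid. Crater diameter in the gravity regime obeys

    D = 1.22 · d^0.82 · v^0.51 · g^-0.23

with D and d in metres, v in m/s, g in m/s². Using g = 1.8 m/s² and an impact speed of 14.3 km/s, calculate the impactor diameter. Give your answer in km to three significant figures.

d ≈ 2.00 km

Rearranging for d: d = [D / (1.22 · 14300^0.51 · 1.8^-0.23)]^(1/0.82).
D = 71400 m.
14300^0.51 = 131.6
1.8^-0.23 = 0.8735
Denominator = 1.22 × 131.6 × 0.8735 = 140.2
D / 140.2 = 71400 / 140.2 = 509.3
d = 509.3^(1/0.82) = 509.3^1.2195 = 2001 m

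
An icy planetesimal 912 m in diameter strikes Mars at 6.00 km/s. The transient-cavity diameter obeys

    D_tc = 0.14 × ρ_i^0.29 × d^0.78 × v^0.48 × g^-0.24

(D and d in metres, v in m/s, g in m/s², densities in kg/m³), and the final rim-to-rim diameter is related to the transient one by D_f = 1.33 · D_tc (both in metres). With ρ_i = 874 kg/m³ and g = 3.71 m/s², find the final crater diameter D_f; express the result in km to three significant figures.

D_f ≈ 12.8 km

v = 6000 m/s.
ρ_i^0.29 = 874^0.29 = 7.129
d^0.78 = 912^0.78 = 203.6
v^0.48 = 6000^0.48 = 65.09
g^-0.24 = 3.71^-0.24 = 0.7300
D_tc = 0.14 × 7.129 × 203.6 × 65.09 × 0.7300 = 9655 m
D_f = 1.33 × 9655 = 12841 m
     = 12.84 km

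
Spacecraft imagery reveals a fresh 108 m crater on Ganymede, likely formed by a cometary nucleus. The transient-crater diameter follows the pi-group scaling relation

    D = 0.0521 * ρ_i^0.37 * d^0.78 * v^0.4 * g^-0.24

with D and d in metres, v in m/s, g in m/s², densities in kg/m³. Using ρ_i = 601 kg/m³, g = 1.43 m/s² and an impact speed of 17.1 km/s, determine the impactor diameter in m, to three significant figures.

Rearranging for d: d = [D / (0.0521 · 601^0.37 · 17100^0.4 · 1.43^-0.24)]^(1/0.78).
601^0.37 = 10.67
17100^0.4 = 49.34
1.43^-0.24 = 0.9177
Denominator = 0.0521 × 10.67 × 49.34 × 0.9177 = 25.17
D / 25.17 = 108 / 25.17 = 4.291
d = 4.291^(1/0.78) = 4.291^1.2821 = 6.471 m

d ≈ 6.47 m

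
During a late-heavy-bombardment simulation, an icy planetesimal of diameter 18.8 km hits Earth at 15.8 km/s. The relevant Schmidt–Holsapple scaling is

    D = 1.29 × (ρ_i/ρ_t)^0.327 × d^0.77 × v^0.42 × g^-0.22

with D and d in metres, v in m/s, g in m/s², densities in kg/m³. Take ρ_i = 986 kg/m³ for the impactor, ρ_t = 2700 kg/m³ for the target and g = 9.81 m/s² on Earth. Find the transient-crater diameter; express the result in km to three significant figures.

D ≈ 63.7 km

In SI units: d = 18800 m, v = 15800 m/s.
(ρ_i/ρ_t)^0.327 = (986/2700)^0.327 = 0.7194
d^0.77 = 18800^0.77 = 1955
v^0.42 = 15800^0.42 = 58.00
g^-0.22 = 9.81^-0.22 = 0.6051
D = 1.29 × 0.7194 × 1955 × 58.00 × 0.6051 = 63674 m
   = 63.67 km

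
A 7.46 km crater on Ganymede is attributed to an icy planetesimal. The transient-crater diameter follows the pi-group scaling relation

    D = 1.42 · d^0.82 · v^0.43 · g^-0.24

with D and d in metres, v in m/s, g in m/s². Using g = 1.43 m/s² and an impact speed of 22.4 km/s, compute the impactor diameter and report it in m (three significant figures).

d ≈ 200 m

Rearranging for d: d = [D / (1.42 · 22400^0.43 · 1.43^-0.24)]^(1/0.82).
D = 7460 m.
22400^0.43 = 74.23
1.43^-0.24 = 0.9177
Denominator = 1.42 × 74.23 × 0.9177 = 96.73
D / 96.73 = 7460 / 96.73 = 77.12
d = 77.12^(1/0.82) = 77.12^1.2195 = 200.2 m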